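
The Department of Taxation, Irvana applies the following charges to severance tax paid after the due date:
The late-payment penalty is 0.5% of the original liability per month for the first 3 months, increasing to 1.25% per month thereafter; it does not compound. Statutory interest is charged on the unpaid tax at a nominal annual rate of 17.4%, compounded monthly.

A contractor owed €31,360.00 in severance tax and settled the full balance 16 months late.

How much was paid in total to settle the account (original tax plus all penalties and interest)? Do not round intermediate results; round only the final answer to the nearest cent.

Penalty, months 1–3: 3 × 0.5% × €31,360.00 = €470.40
Penalty, months 4–16: 13 × 1.25% × €31,360.00 = €5,096.00
Interest (17.4%/yr ÷ 12 = 1.45%/month): €31,360.00 × ((1 + 0.0145)^16 − 1) = €8,122.8847…
Total = €31,360.00 + €5,566.4000 + €8,122.8847… = €45,049.28

€45,049.28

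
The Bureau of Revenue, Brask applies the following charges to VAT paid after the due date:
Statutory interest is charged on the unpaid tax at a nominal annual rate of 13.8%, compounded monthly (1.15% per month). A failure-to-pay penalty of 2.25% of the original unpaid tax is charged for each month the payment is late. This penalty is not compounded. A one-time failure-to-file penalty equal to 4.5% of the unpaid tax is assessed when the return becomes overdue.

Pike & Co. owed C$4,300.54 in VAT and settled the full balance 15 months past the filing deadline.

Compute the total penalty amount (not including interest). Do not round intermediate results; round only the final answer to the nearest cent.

C$1,644.96

Failure-to-file penalty: 4.5% × C$4,300.54 = C$193.52…
Failure-to-pay penalty: 15 × 2.25% × C$4,300.54 = C$1,451.43…
Total penalty = C$193.52… + C$1,451.43… = C$1,644.96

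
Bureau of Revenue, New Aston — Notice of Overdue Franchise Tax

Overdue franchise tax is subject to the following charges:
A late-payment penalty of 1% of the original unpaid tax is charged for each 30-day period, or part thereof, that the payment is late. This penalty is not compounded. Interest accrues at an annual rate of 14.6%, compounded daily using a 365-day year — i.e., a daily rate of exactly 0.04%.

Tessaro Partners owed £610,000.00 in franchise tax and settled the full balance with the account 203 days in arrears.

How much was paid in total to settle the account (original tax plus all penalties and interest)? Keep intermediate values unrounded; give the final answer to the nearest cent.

£704,287.81

Penalty periods: ⌈203/30⌉ = 7; penalty = 7 × 1% × £610,000.00 = £42,700.00
Interest: £610,000.00 × ((1 + 0.0004)^203 − 1) = £610,000.00 × 0.08457018… = £51,587.8120…
Total = £610,000.00 + £42,700.0000 + £51,587.8120… = £704,287.81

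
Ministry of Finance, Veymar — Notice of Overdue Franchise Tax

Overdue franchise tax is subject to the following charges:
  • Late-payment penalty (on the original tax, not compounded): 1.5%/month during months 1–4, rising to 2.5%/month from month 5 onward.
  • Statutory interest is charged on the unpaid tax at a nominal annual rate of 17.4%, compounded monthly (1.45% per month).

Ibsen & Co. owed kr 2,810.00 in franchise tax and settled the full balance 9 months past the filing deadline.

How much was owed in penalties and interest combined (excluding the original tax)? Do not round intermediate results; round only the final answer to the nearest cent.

Penalty, months 1–4: 4 × 1.5% × kr 2,810.00 = kr 168.60
Penalty, months 5–9: 5 × 2.5% × kr 2,810.00 = kr 351.25
Interest: kr 2,810.00 × ((1 + 0.0145)^9 − 1) = kr 2,810.00 × 0.1383307… = kr 388.7094…
Penalties + interest = kr 519.8500 + kr 388.7094… = kr 908.56

kr 908.56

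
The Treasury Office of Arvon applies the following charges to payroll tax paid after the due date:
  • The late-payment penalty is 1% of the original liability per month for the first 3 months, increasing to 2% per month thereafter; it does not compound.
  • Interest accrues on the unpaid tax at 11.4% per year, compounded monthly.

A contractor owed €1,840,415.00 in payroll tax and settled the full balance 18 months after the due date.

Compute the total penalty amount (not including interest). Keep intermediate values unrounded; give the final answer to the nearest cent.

€607,336.95

Penalty, months 1–3: 3 × 1% × €1,840,415.00 = €55,212.45
Penalty, months 4–18: 15 × 2% × €1,840,415.00 = €552,124.50
Total penalty = €55,212.45 + €552,124.50 = €607,336.95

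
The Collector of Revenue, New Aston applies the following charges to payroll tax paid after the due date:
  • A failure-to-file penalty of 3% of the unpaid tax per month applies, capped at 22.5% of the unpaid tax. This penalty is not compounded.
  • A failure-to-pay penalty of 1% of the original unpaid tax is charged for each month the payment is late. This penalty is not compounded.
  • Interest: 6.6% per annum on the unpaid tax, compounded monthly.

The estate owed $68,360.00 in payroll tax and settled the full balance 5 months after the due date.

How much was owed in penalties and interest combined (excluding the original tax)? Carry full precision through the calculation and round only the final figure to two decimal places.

$15,572.69

Failure-to-file: 5 × 3% × $68,360.00 = $10,254.00 (under the 22.5% cap)
Failure-to-pay penalty: 5 × 1% × $68,360.00 = $3,418.00
Interest (6.6%/yr ÷ 12 = 0.55%/month): $68,360.00 × ((1 + 0.0055)^5 − 1) = $1,900.6929…
Penalties + interest = $13,672.0000 + $1,900.6929… = $15,572.69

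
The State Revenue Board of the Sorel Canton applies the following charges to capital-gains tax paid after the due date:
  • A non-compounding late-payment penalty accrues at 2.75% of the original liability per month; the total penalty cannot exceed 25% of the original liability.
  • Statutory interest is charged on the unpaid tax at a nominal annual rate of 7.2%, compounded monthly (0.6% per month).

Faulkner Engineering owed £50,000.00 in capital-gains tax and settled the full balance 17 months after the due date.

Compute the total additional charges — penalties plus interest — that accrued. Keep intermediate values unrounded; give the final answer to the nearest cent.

£17,852.30

Penalty (uncapped): 17 × 2.75% × £50,000.00 = £23,375.00; cap = 25% × £50,000.00 = £12,500.00 → penalty = £12,500.00
Interest: £50,000.00 × ((1 + 0.006)^17 − 1) = £50,000.00 × 0.1070460… = £5,352.3007…
Penalties + interest = £12,500.0000 + £5,352.3007… = £17,852.30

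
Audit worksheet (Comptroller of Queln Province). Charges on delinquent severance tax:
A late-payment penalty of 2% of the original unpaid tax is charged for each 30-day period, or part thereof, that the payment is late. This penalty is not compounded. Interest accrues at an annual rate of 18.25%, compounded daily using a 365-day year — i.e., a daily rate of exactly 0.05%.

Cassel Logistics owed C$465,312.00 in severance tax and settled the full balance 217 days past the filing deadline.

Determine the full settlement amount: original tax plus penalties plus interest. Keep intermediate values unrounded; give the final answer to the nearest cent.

Penalty periods: ⌈217/30⌉ = 8; penalty = 8 × 2% × C$465,312.00 = C$74,449.92
Interest: C$465,312.00 × ((1 + 0.0005)^217 − 1) = C$465,312.00 × 0.11457469… = C$53,312.9760…
Total = C$465,312.00 + C$74,449.9200 + C$53,312.9760… = C$593,074.90

C$593,074.90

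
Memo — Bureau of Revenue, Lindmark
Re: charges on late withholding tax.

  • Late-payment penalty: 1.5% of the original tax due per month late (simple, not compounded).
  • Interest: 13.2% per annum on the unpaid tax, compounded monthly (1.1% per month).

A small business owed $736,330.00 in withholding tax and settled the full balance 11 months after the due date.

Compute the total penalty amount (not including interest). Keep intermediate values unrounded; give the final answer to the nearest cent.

Late-payment penalty: 11 × 1.5% × $736,330.00 = $121,494.45

$121,494.45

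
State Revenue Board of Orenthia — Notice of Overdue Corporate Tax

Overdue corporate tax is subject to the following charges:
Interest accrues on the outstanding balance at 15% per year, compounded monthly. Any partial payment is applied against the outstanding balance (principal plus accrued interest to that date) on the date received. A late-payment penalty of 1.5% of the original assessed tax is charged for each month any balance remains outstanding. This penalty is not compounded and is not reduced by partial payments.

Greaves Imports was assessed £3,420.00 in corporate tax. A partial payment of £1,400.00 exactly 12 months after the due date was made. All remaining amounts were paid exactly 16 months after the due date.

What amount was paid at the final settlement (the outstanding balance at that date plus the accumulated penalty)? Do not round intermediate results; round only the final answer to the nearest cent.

£3,521.50

Monthly rate = 15% ÷ 12 = 1.25%
Balance at month 12: £3,420.0000 × (1 + 0.0125)^12 = £3,969.7805…
After £1,400.00 payment: £3,969.7805… − £1,400.00 = £2,569.7805…
Balance at month 16: £2,569.7805… × (1 + 0.0125)^4 = £2,700.6988…
Penalty: 16 × 1.5% × £3,420.00 = £820.80
Final settlement = outstanding balance + penalty = £2,700.6988… + £820.80 = £3,521.50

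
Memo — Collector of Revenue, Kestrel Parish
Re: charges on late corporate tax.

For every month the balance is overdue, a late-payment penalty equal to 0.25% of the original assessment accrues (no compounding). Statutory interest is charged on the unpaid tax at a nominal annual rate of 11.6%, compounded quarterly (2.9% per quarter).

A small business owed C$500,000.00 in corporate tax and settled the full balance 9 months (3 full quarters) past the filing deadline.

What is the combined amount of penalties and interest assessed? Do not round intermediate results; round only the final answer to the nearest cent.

C$56,023.69

Late-payment penalty = 0.25% × C$500,000.00 × 9 mo = C$11,250.00
Interest: C$500,000.00 × ((1 + 0.029)^3 − 1) = C$500,000.00 × 0.0895474… = C$44,773.6945
Penalties + interest = C$11,250.0000 + C$44,773.6945 = C$56,023.69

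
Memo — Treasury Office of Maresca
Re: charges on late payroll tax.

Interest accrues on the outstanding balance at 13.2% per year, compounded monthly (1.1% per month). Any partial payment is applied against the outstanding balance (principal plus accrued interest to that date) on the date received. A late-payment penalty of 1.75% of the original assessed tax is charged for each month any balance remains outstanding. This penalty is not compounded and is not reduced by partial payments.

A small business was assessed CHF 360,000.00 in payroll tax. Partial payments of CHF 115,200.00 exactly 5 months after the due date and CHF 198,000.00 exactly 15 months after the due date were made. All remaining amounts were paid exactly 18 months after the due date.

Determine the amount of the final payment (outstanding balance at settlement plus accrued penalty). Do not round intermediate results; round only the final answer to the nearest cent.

CHF 214,340.23

Balance at month 5: CHF 360,000.0000 × (1 + 0.011)^5 = CHF 380,240.4180…
After CHF 115,200.00 payment: CHF 380,240.4180… − CHF 115,200.00 = CHF 265,040.4180…
Balance at month 15: CHF 265,040.4180… × (1 + 0.011)^10 = CHF 295,681.1671…
After CHF 198,000.00 payment: CHF 295,681.1671… − CHF 198,000.00 = CHF 97,681.1671…
Balance at month 18: CHF 97,681.1671… × (1 + 0.011)^3 = CHF 100,940.2339…
Penalty: 18 × 1.75% × CHF 360,000.00 = CHF 113,400.00
Final settlement = outstanding balance + penalty = CHF 100,940.2339… + CHF 113,400.00 = CHF 214,340.23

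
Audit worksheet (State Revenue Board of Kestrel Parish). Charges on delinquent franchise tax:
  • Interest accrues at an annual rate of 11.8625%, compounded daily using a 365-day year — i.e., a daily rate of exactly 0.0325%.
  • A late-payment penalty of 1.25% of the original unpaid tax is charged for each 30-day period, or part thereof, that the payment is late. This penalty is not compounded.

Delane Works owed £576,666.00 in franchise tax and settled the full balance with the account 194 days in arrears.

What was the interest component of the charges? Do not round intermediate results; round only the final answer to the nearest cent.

Interest: £576,666.00 × ((1 + 0.000325)^194 − 1) = £576,666.00 × 0.06506918… = £37,523.1849…

£37,523.18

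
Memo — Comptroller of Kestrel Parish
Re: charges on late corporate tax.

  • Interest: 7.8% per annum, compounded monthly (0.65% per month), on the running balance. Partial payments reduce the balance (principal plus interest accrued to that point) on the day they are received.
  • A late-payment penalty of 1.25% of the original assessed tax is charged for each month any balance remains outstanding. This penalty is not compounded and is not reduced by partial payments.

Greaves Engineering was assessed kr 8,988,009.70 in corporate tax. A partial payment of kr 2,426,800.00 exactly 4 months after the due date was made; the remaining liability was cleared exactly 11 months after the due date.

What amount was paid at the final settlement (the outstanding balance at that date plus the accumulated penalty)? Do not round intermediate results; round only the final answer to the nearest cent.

kr 8,348,406.18

Balance at month 4: kr 8,988,009.7000 × (1 + 0.0065)^4 = kr 9,223,986.3020…
After kr 2,426,800.00 payment: kr 9,223,986.3020… − kr 2,426,800.00 = kr 6,797,186.3020…
Balance at month 11: kr 6,797,186.3020… × (1 + 0.0065)^7 = kr 7,112,554.8424…
Penalty: 11 × 1.25% × kr 8,988,009.70 = kr 1,235,851.33…
Final settlement = outstanding balance + penalty = kr 7,112,554.8424… + kr 1,235,851.33… = kr 8,348,406.18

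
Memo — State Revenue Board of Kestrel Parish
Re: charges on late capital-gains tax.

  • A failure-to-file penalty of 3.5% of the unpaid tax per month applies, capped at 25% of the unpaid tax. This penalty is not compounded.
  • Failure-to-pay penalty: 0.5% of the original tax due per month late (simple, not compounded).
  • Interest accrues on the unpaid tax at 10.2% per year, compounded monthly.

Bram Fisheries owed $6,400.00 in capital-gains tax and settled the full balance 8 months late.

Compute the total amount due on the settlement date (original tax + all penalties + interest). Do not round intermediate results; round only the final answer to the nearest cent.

Failure-to-file: 8 × 3.5% × $6,400.00 = $1,792.00, capped at 25% × $6,400.00 = $1,600.00
Failure-to-pay penalty: 8 × 0.5% × $6,400.00 = $256.00
Interest (10.2%/yr ÷ 12 = 0.85%/month): $6,400.00 × ((1 + 0.0085)^8 − 1) = $448.3697…
Total = $6,400.00 + $1,856.0000 + $448.3697… = $8,704.37

$8,704.37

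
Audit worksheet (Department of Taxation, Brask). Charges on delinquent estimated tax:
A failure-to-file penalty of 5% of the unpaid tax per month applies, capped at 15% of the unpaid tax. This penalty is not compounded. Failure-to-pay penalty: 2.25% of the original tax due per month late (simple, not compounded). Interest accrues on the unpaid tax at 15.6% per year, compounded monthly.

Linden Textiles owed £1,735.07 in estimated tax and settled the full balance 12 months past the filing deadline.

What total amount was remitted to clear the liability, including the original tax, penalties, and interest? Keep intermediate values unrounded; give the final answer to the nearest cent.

Failure-to-file: 12 × 5% × £1,735.07 = £1,041.04…, capped at 15% × £1,735.07 = £260.26…
Failure-to-pay penalty = 2.25% × £1,735.07 × 12 mo = £468.47…
Interest (15.6%/yr ÷ 12 = 1.3%/month): £1,735.07 × ((1 + 0.013)^12 − 1) = £290.8876…
Total = £1,735.07 + £728.7294 + £290.8876… = £2,754.69

£2,754.69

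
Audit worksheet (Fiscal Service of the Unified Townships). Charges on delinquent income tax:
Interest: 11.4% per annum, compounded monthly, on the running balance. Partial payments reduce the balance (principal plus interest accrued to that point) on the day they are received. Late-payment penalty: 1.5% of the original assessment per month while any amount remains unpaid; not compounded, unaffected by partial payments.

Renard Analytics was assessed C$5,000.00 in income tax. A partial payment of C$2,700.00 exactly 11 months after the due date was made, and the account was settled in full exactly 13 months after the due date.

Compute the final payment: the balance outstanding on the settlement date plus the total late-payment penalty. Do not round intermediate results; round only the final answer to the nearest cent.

Monthly rate = 11.4% ÷ 12 = 0.95%
Balance at month 11: C$5,000.0000 × (1 + 0.0095)^11 = C$5,548.0397…
After C$2,700.00 payment: C$5,548.0397… − C$2,700.00 = C$2,848.0397…
Balance at month 13: C$2,848.0397… × (1 + 0.0095)^2 = C$2,902.4095…
Penalty: 13 × 1.5% × C$5,000.00 = C$975.00
Final settlement = outstanding balance + penalty = C$2,902.4095… + C$975.00 = C$3,877.41

C$3,877.41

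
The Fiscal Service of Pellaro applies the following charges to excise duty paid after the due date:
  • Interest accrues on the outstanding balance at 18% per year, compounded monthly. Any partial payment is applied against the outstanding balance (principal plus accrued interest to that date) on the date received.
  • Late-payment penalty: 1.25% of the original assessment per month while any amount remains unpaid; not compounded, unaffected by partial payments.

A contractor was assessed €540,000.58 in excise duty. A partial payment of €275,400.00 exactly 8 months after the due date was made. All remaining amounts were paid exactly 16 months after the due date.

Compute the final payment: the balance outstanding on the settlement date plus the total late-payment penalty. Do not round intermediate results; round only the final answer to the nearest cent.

€483,016.99

Monthly rate = 18% ÷ 12 = 1.5%
Balance at month 8: €540,000.5800 × (1 + 0.015)^8 = €608,306.6501…
After €275,400.00 payment: €608,306.6501… − €275,400.00 = €332,906.6501…
Balance at month 16: €332,906.6501… × (1 + 0.015)^8 = €375,016.8734…
Penalty: 16 × 1.25% × €540,000.58 = €108,000.12…
Final settlement = outstanding balance + penalty = €375,016.8734… + €108,000.12… = €483,016.99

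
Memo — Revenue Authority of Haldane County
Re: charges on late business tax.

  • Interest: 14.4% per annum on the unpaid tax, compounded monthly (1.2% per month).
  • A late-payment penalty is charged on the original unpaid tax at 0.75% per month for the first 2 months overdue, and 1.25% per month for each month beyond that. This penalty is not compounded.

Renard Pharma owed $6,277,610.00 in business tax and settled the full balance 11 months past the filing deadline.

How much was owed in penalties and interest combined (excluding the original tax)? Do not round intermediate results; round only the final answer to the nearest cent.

Penalty, months 1–2: 2 × 0.75% × $6,277,610.00 = $94,164.15
Penalty, months 3–11: 9 × 1.25% × $6,277,610.00 = $706,231.13…
Interest: $6,277,610.00 × ((1 + 0.012)^11 − 1) = $6,277,610.00 × 0.1402121… = $880,196.7507…
Penalties + interest = $800,395.2750 + $880,196.7507… = $1,680,592.03

$1,680,592.03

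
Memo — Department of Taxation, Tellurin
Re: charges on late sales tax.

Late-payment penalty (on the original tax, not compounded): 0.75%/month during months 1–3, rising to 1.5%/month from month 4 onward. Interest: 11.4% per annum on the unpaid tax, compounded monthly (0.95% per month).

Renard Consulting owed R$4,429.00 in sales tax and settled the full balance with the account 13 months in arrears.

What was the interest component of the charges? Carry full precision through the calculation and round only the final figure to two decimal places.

Interest: R$4,429.00 × ((1 + 0.0095)^13 − 1) = R$4,429.00 × 0.1307906… = R$579.2717…

R$579.27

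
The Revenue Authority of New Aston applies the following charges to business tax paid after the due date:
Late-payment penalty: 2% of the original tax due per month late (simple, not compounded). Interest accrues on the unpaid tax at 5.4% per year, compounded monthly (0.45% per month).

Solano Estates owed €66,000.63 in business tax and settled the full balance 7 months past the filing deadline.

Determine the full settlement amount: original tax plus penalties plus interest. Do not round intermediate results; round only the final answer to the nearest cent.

Late-payment penalty = 2% × €66,000.63 × 7 mo = €9,240.09…
Interest: €66,000.63 × ((1 + 0.0045)^7 − 1) = €66,000.63 × 0.0319285… = €2,107.2981…
Total = €66,000.63 + €9,240.0882 + €2,107.2981… = €77,348.02

€77,348.02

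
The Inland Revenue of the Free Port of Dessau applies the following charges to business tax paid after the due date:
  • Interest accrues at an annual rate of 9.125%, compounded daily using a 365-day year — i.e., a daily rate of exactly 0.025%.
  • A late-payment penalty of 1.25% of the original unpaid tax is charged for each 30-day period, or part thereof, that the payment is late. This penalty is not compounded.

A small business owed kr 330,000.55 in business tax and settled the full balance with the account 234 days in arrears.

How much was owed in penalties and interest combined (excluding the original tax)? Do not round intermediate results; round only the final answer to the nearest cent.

kr 52,878.38

Penalty periods: ⌈234/30⌉ = 8; penalty = 8 × 1.25% × kr 330,000.55 = kr 33,000.06…
Interest: kr 330,000.55 × ((1 + 0.00025)^234 − 1) = kr 330,000.55 × 0.06023723… = kr 19,878.3203…
Penalties + interest = kr 33,000.0550 + kr 19,878.3203… = kr 52,878.38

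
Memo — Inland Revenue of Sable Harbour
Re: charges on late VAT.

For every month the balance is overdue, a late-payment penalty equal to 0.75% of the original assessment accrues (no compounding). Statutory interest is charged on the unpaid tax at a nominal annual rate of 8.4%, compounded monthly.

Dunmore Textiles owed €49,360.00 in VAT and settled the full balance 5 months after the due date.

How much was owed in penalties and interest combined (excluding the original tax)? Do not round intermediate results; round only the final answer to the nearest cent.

€3,602.96

Late-payment penalty: 5 × 0.75% × €49,360.00 = €1,851.00
Interest (8.4%/yr ÷ 12 = 0.7%/month): €49,360.00 × ((1 + 0.007)^5 − 1) = €1,751.9563…
Penalties + interest = €1,851.0000 + €1,751.9563… = €3,602.96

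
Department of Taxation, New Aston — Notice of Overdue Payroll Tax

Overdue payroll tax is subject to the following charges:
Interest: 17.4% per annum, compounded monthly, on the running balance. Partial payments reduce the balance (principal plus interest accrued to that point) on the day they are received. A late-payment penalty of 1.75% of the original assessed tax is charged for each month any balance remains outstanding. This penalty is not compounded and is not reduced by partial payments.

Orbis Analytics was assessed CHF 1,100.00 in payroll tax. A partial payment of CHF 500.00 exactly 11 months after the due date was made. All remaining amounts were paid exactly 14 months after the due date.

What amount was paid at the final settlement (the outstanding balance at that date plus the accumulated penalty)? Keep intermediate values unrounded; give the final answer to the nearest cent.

Monthly rate = 17.4% ÷ 12 = 1.45%
Balance at month 11: CHF 1,100.0000 × (1 + 0.0145)^11 = CHF 1,288.7398…
After CHF 500.00 payment: CHF 1,288.7398… − CHF 500.00 = CHF 788.7398…
Balance at month 14: CHF 788.7398… × (1 + 0.0145)^3 = CHF 823.5499…
Penalty: 14 × 1.75% × CHF 1,100.00 = CHF 269.50
Final settlement = outstanding balance + penalty = CHF 823.5499… + CHF 269.50 = CHF 1,093.05

CHF 1,093.05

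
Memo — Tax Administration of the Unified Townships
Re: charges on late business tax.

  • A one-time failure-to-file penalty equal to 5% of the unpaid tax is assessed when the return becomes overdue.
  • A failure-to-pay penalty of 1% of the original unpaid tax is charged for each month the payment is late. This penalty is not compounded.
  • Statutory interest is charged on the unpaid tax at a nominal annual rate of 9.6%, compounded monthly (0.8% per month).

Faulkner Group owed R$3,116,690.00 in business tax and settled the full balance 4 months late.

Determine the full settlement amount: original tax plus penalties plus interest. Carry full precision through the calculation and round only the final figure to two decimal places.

Failure-to-file penalty: 5% × R$3,116,690.00 = R$155,834.50
Failure-to-pay penalty: 4 × 1% × R$3,116,690.00 = R$124,667.60
Interest: R$3,116,690.00 × ((1 + 0.008)^4 − 1) = R$3,116,690.00 × 0.0323861… = R$100,937.2847…
Total = R$3,116,690.00 + R$280,502.1000 + R$100,937.2847… = R$3,498,129.38

R$3,498,129.38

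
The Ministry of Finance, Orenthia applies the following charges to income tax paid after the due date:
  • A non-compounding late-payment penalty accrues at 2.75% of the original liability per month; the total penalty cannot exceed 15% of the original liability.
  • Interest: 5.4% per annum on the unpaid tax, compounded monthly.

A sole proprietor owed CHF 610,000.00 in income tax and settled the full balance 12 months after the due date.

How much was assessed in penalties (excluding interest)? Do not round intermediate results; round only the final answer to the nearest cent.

CHF 91,500.00

Penalty (uncapped): 12 × 2.75% × CHF 610,000.00 = CHF 201,300.00; cap = 15% × CHF 610,000.00 = CHF 91,500.00 → penalty = CHF 91,500.00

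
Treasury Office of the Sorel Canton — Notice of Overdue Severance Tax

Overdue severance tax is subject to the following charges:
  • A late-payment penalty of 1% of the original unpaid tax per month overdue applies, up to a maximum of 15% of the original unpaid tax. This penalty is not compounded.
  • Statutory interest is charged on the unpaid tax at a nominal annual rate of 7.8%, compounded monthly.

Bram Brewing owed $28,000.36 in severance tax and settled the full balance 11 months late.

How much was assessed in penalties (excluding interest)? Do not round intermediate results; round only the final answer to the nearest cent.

Penalty: 11 × 1% × $28,000.36 = $3,080.04… (below the 15% cap of $4,200.05…)

$3,080.04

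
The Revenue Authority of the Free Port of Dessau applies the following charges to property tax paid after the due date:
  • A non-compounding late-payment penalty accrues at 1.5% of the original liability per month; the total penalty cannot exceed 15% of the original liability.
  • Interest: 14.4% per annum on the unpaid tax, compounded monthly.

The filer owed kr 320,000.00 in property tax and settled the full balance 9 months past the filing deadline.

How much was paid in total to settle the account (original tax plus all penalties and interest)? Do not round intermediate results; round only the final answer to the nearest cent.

kr 399,466.17

Penalty: 9 × 1.5% × kr 320,000.00 = kr 43,200.00 (below the 15% cap of kr 48,000.00)
Interest (14.4%/yr ÷ 12 = 1.2%/month): kr 320,000.00 × ((1 + 0.012)^9 − 1) = kr 36,266.1748…
Total = kr 320,000.00 + kr 43,200.0000 + kr 36,266.1748… = kr 399,466.17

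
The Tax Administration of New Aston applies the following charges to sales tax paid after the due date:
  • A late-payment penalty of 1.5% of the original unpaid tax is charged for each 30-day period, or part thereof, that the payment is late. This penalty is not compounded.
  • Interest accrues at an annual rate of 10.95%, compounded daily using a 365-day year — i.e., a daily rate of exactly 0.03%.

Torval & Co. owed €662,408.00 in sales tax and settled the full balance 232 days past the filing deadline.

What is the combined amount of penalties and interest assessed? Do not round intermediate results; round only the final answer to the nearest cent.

€127,227.43

Penalty periods: ⌈232/30⌉ = 8; penalty = 8 × 1.5% × €662,408.00 = €79,488.96
Interest: €662,408.00 × ((1 + 0.0003)^232 − 1) = €662,408.00 × 0.07206807… = €47,738.4685…
Penalties + interest = €79,488.9600 + €47,738.4685… = €127,227.43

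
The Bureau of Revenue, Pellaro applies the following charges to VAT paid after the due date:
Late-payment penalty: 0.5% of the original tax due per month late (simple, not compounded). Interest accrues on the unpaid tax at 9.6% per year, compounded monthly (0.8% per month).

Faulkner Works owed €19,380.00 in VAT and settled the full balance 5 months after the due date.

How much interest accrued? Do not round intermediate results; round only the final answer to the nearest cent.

Interest: €19,380.00 × ((1 + 0.008)^5 − 1) = €19,380.00 × 0.0406451… = €787.7028…

€787.70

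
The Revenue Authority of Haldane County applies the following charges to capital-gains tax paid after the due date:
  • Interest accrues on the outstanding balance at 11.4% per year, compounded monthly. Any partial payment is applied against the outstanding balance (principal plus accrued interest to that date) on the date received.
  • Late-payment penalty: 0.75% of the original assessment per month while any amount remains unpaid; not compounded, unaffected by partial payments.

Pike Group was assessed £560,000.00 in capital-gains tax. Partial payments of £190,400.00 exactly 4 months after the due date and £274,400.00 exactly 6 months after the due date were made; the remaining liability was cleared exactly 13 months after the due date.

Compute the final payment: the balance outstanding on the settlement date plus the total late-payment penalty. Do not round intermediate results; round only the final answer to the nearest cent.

Monthly rate = 11.4% ÷ 12 = 0.95%
Balance at month 4: £560,000.0000 × (1 + 0.0095)^4 = £581,585.1651…
After £190,400.00 payment: £581,585.1651… − £190,400.00 = £391,185.1651…
Balance at month 6: £391,185.1651… × (1 + 0.0095)^2 = £398,652.9877…
After £274,400.00 payment: £398,652.9877… − £274,400.00 = £124,252.9877…
Balance at month 13: £124,252.9877… × (1 + 0.0095)^7 = £132,755.0661…
Penalty: 13 × 0.75% × £560,000.00 = £54,600.00
Final settlement = outstanding balance + penalty = £132,755.0661… + £54,600.00 = £187,355.07

£187,355.07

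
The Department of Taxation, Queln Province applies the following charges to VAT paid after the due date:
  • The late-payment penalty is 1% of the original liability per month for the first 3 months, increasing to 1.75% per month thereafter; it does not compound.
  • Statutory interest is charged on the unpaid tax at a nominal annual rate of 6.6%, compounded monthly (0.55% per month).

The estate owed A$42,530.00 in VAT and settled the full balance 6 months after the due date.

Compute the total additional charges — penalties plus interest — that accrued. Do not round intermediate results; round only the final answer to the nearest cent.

A$4,931.66

Penalty, months 1–3: 3 × 1% × A$42,530.00 = A$1,275.90
Penalty, months 4–6: 3 × 1.75% × A$42,530.00 = A$2,232.83…
Interest: A$42,530.00 × ((1 + 0.0055)^6 − 1) = A$42,530.00 × 0.0334571… = A$1,422.9301…
Penalties + interest = A$3,508.7250 + A$1,422.9301… = A$4,931.66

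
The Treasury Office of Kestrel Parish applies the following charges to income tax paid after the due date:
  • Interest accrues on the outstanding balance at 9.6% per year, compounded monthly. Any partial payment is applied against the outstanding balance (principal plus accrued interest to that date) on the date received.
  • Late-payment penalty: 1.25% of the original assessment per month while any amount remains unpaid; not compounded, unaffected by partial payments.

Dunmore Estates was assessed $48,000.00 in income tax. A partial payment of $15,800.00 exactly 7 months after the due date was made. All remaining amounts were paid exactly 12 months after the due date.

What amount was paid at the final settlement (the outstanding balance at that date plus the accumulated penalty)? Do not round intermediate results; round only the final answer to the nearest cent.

Monthly rate = 9.6% ÷ 12 = 0.8%
Balance at month 7: $48,000.0000 × (1 + 0.008)^7 = $50,753.3791…
After $15,800.00 payment: $50,753.3791… − $15,800.00 = $34,953.3791…
Balance at month 12: $34,953.3791… × (1 + 0.008)^5 = $36,374.0641…
Penalty: 12 × 1.25% × $48,000.00 = $7,200.00
Final settlement = outstanding balance + penalty = $36,374.0641… + $7,200.00 = $43,574.06

$43,574.06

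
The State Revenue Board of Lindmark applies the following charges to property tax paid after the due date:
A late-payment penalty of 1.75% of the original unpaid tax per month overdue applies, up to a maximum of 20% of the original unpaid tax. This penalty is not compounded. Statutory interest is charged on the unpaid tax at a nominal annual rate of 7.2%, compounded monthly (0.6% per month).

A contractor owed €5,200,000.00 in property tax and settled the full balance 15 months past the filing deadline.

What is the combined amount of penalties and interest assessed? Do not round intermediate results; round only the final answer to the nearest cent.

Penalty (uncapped): 15 × 1.75% × €5,200,000.00 = €1,365,000.00; cap = 20% × €5,200,000.00 = €1,040,000.00 → penalty = €1,040,000.00
Interest: €5,200,000.00 × ((1 + 0.006)^15 − 1) = €5,200,000.00 × 0.0938801… = €488,176.3777…
Penalties + interest = €1,040,000.0000 + €488,176.3777… = €1,528,176.38

€1,528,176.38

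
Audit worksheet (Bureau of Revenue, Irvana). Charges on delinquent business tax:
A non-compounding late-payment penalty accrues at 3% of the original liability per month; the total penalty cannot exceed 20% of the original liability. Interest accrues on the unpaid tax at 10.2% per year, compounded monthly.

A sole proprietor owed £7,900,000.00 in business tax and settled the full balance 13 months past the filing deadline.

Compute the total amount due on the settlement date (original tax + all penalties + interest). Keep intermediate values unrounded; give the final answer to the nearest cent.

Penalty (uncapped): 13 × 3% × £7,900,000.00 = £3,081,000.00; cap = 20% × £7,900,000.00 = £1,580,000.00 → penalty = £1,580,000.00
Interest (10.2%/yr ÷ 12 = 0.85%/month): £7,900,000.00 × ((1 + 0.0085)^13 − 1) = £918,887.9458…
Total = £7,900,000.00 + £1,580,000.0000 + £918,887.9458… = £10,398,887.95

£10,398,887.95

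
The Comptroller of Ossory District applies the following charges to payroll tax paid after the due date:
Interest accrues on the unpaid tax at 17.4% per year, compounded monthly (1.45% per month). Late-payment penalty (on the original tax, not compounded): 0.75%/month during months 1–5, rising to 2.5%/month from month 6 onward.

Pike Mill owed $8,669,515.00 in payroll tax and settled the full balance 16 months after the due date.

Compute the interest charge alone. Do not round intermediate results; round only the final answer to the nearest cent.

Interest: $8,669,515.00 × ((1 + 0.0145)^16 − 1) = $8,669,515.00 × 0.2590206… = $2,245,582.6214…

$2,245,582.62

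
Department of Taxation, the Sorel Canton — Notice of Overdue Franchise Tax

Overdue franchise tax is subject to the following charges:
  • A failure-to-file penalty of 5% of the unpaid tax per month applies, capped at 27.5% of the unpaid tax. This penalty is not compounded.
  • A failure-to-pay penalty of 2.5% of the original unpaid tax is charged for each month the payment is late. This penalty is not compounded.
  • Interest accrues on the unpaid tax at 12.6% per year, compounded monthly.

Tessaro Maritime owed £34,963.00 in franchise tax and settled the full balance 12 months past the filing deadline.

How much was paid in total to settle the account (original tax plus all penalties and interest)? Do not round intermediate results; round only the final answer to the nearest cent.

£59,735.59

Failure-to-file: 12 × 5% × £34,963.00 = £20,977.80, capped at 27.5% × £34,963.00 = £9,614.83…
Failure-to-pay penalty = 2.5% × £34,963.00 × 12 mo = £10,488.90
Interest (12.6%/yr ÷ 12 = 1.05%/month): £34,963.00 × ((1 + 0.0105)^12 − 1) = £4,668.8645…
Total = £34,963.00 + £20,103.7250 + £4,668.8645… = £59,735.59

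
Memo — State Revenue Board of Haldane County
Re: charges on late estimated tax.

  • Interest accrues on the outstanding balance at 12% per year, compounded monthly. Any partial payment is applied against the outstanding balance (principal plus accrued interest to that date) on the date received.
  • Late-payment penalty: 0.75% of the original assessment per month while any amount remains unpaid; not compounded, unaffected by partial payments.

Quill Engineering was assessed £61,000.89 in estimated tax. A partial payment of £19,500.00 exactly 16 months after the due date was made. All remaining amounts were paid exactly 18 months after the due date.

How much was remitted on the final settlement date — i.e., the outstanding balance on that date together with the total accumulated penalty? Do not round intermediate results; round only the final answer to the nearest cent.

£61,309.23

Monthly rate = 12% ÷ 12 = 1%
Balance at month 16: £61,000.8900 × (1 + 0.01)^16 = £71,528.3409…
After £19,500.00 payment: £71,528.3409… − £19,500.00 = £52,028.3409…
Balance at month 18: £52,028.3409… × (1 + 0.01)^2 = £53,074.1106…
Penalty: 18 × 0.75% × £61,000.89 = £8,235.12…
Final settlement = outstanding balance + penalty = £53,074.1106… + £8,235.12… = £61,309.23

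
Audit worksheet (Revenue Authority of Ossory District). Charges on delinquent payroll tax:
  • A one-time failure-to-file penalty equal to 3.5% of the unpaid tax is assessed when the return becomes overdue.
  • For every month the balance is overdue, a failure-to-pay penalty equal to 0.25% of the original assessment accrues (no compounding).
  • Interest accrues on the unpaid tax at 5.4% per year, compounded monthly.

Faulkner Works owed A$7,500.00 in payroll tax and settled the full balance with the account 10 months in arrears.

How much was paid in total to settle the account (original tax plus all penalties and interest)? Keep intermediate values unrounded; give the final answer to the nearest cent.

A$8,294.42

Failure-to-file penalty: 3.5% × A$7,500.00 = A$262.50
Failure-to-pay penalty: 10 × 0.25% × A$7,500.00 = A$187.50
Interest (5.4%/yr ÷ 12 = 0.45%/month): A$7,500.00 × ((1 + 0.0045)^10 − 1) = A$344.4170…
Total = A$7,500.00 + A$450.0000 + A$344.4170… = A$8,294.42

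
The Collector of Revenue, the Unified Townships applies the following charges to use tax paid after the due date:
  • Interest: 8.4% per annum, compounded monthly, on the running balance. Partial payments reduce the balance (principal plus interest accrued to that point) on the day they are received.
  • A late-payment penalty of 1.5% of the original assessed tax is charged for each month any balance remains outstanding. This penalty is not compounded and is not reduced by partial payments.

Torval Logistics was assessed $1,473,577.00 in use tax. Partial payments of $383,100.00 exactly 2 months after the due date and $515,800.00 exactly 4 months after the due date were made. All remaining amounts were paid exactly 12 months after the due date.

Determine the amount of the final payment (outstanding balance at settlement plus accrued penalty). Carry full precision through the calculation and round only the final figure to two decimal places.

$911,299.67

Monthly rate = 8.4% ÷ 12 = 0.7%
Balance at month 2: $1,473,577.0000 × (1 + 0.007)^2 = $1,494,279.2833…
After $383,100.00 payment: $1,494,279.2833… − $383,100.00 = $1,111,179.2833…
Balance at month 4: $1,111,179.2833… × (1 + 0.007)^2 = $1,126,790.2410…
After $515,800.00 payment: $1,126,790.2410… − $515,800.00 = $610,990.2410…
Balance at month 12: $610,990.2410… × (1 + 0.007)^8 = $646,055.8123…
Penalty: 12 × 1.5% × $1,473,577.00 = $265,243.86
Final settlement = outstanding balance + penalty = $646,055.8123… + $265,243.86 = $911,299.67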